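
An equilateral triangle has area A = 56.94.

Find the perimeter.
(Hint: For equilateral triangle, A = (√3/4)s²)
A = (√3/4)s²  ⇒  s² = 4A/√3 = 4·56.94/√3 = 227.76/1.73205 ≈ 131.497
s ≈ √131.497 ≈ 11.4672
Perimeter = 3s ≈ 3·11.4672 ≈ 34.4017

Perimeter = 34.4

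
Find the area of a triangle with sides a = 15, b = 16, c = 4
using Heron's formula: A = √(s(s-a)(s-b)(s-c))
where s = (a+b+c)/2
s = (15 + 16 + 4)/2 = 35/2 = 17.5
s − a = 2.5, s − b = 1.5, s − c = 13.5
s(s−a)(s−b)(s−c) = 17.5·2.5·1.5·13.5 = 885.9375
Area = √885.9375 ≈ 29.7647

s = 17.5, Area = 29.76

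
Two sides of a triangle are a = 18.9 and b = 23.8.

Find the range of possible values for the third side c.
Triangle inequality: |a − b| < c < a + b
|a − b| = |18.9 − 23.8| = 4.9
a + b = 18.9 + 23.8 = 42.7

4.9 < c < 42.7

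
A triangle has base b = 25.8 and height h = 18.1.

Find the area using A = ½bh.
A = ½·b·h = ½·25.8·18.1 = ½·466.98 = 233.49

Area = 233.49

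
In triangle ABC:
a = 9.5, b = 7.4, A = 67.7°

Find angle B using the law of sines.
a/sin(A) = b/sin(B)  ⇒  sin(B) = b·sin(A)/a = 7.4·sin(67.7°)/9.5
sin(67.7°) ≈ 0.92521
sin(B) ≈ 7.4·0.92521/9.5 ≈ 6.84655/9.5 ≈ 0.72069
B = arcsin(0.72069) ≈ 46.1115°
(Since b ≤ a we need B ≤ A, so the obtuse alternative 180° − 46.1115° ≈ 133.889° is rejected.)

B = 46.11°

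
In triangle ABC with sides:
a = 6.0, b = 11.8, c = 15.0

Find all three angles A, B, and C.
Law of cosines for each angle (a² = 36, b² = 139.24, c² = 225):
cos(A) = (b² + c² − a²)/(2bc) = (139.24 + 225 − 36)/(2·11.8·15.0) = 328.24/354 ≈ 0.927232  ⇒  A ≈ 21.9927°
cos(B) = (a² + c² − b²)/(2ac) = (36 + 225 − 139.24)/(2·6.0·15.0) = 121.76/180 ≈ 0.676444  ⇒  B ≈ 47.4336°
cos(C) = (a² + b² − c²)/(2ab) = (36 + 139.24 − 225)/(2·6.0·11.8) = -49.76/141.6 ≈ -0.351412  ⇒  C ≈ 110.574°
Check: A + B + C ≈ 180°

A = 21.99°, B = 47.43°, C = 110.6°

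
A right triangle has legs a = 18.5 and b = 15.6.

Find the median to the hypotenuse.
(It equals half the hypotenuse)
Hypotenuse c = √(a² + b²) = √(342.25 + 243.36) = √585.61 ≈ 24.1994
Median to hypotenuse = c/2 ≈ 24.1994/2 ≈ 12.0997

Median = 12.1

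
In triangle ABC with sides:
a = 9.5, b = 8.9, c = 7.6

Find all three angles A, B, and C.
Law of cosines for each angle (a² = 90.25, b² = 79.21, c² = 57.76):
cos(A) = (b² + c² − a²)/(2bc) = (79.21 + 57.76 − 90.25)/(2·8.9·7.6) = 46.72/135.28 ≈ 0.345358  ⇒  A ≈ 69.7964°
cos(B) = (a² + c² − b²)/(2ac) = (90.25 + 57.76 − 79.21)/(2·9.5·7.6) = 68.8/144.4 ≈ 0.476454  ⇒  B ≈ 61.5459°
cos(C) = (a² + b² − c²)/(2ab) = (90.25 + 79.21 − 57.76)/(2·9.5·8.9) = 111.7/169.1 ≈ 0.660556  ⇒  C ≈ 48.6577°
Check: A + B + C ≈ 180°

A = 69.8°, B = 61.55°, C = 48.66°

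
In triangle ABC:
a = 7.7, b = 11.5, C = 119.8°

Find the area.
Two sides and the included angle (SAS): A = ½·a·b·sin(C) = ½·7.7·11.5·sin(119.8°)
sin(119.8°) ≈ 0.867765
A ≈ ½·88.55·0.867765 = 44.275·0.867765 ≈ 38.4203

Area = 38.42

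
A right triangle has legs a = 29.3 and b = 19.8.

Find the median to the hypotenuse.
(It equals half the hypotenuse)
Hypotenuse c = √(a² + b²) = √(858.49 + 392.04) = √1250.53 ≈ 35.3628
Median to hypotenuse = c/2 ≈ 35.3628/2 ≈ 17.6814

Median = 17.68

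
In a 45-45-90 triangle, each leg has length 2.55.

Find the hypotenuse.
In a 45-45-90 triangle the sides are in ratio 1 : 1 : √2, so hypotenuse = leg·√2.
Hypotenuse = 2.55·√2 ≈ 2.55·1.41421 ≈ 3.60624

Hypotenuse = 2.55√2 = 3.606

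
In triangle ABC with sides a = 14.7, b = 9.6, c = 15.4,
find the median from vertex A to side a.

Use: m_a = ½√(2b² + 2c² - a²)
m_a = ½√(2·9.6² + 2·15.4² − 14.7²) = ½√(2·92.16 + 2·237.16 − 216.09) = ½√(184.32 + 474.32 − 216.09) = ½√442.55
√442.55 ≈ 21.0369, so m_a ≈ 10.5184

m_a = 10.52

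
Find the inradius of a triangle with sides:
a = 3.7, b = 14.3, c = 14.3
r = Area/s where s is the semi-perimeter.
s = (3.7 + 14.3 + 14.3)/2 = 32.3/2 = 16.15
Area = √(s(s−a)(s−b)(s−c)) = √(16.15·12.45·1.85·1.85) ≈ √688.154 ≈ 26.2327
r ≈ 26.2327/16.15 ≈ 1.62431

r = 1.624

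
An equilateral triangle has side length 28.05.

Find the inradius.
r = Area/s with s the semi-perimeter.
Area = (√3/4)·28.05² = (√3/4)·786.8025 ≈ 0.433013·786.8025 ≈ 340.695
s = 3·28.05/2 = 42.075
r ≈ 340.695/42.075 ≈ 8.09734
(Equivalently r = side/(2√3) = 28.05/3.4641 ≈ 8.09734.)

r = 8.097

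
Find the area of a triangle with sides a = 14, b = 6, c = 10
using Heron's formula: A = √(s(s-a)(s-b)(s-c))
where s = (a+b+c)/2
s = (14 + 6 + 10)/2 = 30/2 = 15
s − a = 1, s − b = 9, s − c = 5
s(s−a)(s−b)(s−c) = 15·1·9·5 = 675
Area = √675 ≈ 25.9808

s = 15.0, Area = 25.98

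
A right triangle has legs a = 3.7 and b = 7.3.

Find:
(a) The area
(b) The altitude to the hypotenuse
(a) The legs are perpendicular, so Area = ½·a·b = ½·3.7·7.3 = ½·27.01 = 13.505
(b) Hypotenuse c = √(a² + b²) = √(13.69 + 53.29) = √66.98 ≈ 8.18413
    Area = ½·c·h_c  ⇒  h_c = 2·Area/c = 27.01/8.18413 ≈ 3.30029

Area = 13.505, h_c = 3.3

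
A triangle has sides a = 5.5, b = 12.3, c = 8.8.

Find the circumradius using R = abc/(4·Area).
First find the area with Heron's formula.
s = (5.5 + 12.3 + 8.8)/2 = 13.3
Area = √(s(s−a)(s−b)(s−c)) = √(13.3·7.8·1·4.5) ≈ √466.83 ≈ 21.6062
abc = 5.5·12.3·8.8 = 595.32
R = abc/(4·Area) ≈ 595.32/(4·21.6062) = 595.32/86.425 ≈ 6.88828

R = 6.888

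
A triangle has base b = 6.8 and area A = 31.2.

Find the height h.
A = ½·b·h  ⇒  h = 2A/b = 2·31.2/6.8 = 62.4/6.8 ≈ 9.17647

h = 9.176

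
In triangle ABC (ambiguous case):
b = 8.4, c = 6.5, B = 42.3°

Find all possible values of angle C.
b/sin(B) = c/sin(C)  ⇒  sin(C) = c·sin(B)/b = 6.5·sin(42.3°)/8.4
sin(42.3°) ≈ 0.673013
sin(C) ≈ 6.5·0.673013/8.4 ≈ 4.37458/8.4 ≈ 0.520783
Candidate 1: C₁ = arcsin(0.520783) ≈ 31.3848°  →  A = 180° − 42.3° − 31.3848° ≈ 106.315° > 0, valid
Candidate 2: C₂ = 180° − C₁ ≈ 148.615°  →  A = 180° − 42.3° − 148.615° ≈ -10.9152° ≤ 0, not a valid triangle

C = 31.38° (one solution)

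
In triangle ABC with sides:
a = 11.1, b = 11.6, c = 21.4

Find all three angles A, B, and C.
Law of cosines for each angle (a² = 123.21, b² = 134.56, c² = 457.96):
cos(A) = (b² + c² − a²)/(2bc) = (134.56 + 457.96 − 123.21)/(2·11.6·21.4) = 469.31/496.48 ≈ 0.945275  ⇒  A ≈ 19.0429°
cos(B) = (a² + c² − b²)/(2ac) = (123.21 + 457.96 − 134.56)/(2·11.1·21.4) = 446.61/475.08 ≈ 0.940073  ⇒  B ≈ 19.9361°
cos(C) = (a² + b² − c²)/(2ab) = (123.21 + 134.56 − 457.96)/(2·11.1·11.6) = -200.19/257.52 ≈ -0.777377  ⇒  C ≈ 141.021°
Check: A + B + C ≈ 180°

A = 19.04°, B = 19.94°, C = 141°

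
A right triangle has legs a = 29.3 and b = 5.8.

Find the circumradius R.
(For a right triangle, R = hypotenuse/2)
Hypotenuse c = √(a² + b²) = √(858.49 + 33.64) = √892.13 ≈ 29.8685
R = c/2 ≈ 29.8685/2 ≈ 14.9343

R = 14.93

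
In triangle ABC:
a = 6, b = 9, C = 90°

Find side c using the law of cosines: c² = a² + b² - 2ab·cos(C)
c² = 6² + 9² − 2·6·9·cos(90°)
cos(90°) ≈ 0
c² ≈ 36 + 81 − 108·(0) ≈ 117 − 0 ≈ 117
c ≈ √117 ≈ 10.8167

c = 10.82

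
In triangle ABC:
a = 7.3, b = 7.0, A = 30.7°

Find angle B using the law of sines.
a/sin(A) = b/sin(B)  ⇒  sin(B) = b·sin(A)/a = 7.0·sin(30.7°)/7.3
sin(30.7°) ≈ 0.510543
sin(B) ≈ 7.0·0.510543/7.3 ≈ 3.5738/7.3 ≈ 0.489562
B = arcsin(0.489562) ≈ 29.3118°
(Since b ≤ a we need B ≤ A, so the obtuse alternative 180° − 29.3118° ≈ 150.688° is rejected.)

B = 29.31°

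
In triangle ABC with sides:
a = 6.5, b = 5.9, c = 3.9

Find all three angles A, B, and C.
Law of cosines for each angle (a² = 42.25, b² = 34.81, c² = 15.21):
cos(A) = (b² + c² − a²)/(2bc) = (34.81 + 15.21 − 42.25)/(2·5.9·3.9) = 7.77/46.02 ≈ 0.16884  ⇒  A ≈ 80.2796°
cos(B) = (a² + c² − b²)/(2ac) = (42.25 + 15.21 − 34.81)/(2·6.5·3.9) = 22.65/50.7 ≈ 0.446746  ⇒  B ≈ 63.4649°
cos(C) = (a² + b² − c²)/(2ab) = (42.25 + 34.81 − 15.21)/(2·6.5·5.9) = 61.85/76.7 ≈ 0.806389  ⇒  C ≈ 36.2554°
Check: A + B + C ≈ 180°

A = 80.28°, B = 63.46°, C = 36.26°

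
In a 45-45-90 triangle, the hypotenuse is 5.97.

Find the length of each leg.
In a 45-45-90 triangle hypotenuse = leg·√2, so leg = hypotenuse/√2.
Leg = 5.97/√2 ≈ 5.97/1.41421 ≈ 4.22143

Each leg = 4.221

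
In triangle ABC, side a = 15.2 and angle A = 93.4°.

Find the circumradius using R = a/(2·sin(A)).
R = a/(2·sin(A)) = 15.2/(2·sin(93.4°))
sin(93.4°) ≈ 0.99824
R ≈ 15.2/(2·0.99824) = 15.2/1.99648 ≈ 7.6134

R = 7.613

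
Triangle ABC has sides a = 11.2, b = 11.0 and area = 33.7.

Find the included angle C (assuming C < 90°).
Area = ½·a·b·sin(C)  ⇒  sin(C) = 2·Area/(a·b) = 2·33.7/(11.2·11.0) = 67.4/123.2 ≈ 0.547078
C = arcsin(0.547078) ≈ 33.1668° (taking the acute solution since C < 90°)

C = 33.17°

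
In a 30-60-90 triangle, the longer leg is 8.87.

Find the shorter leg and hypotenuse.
In a 30-60-90 triangle the sides are in ratio 1 : √3 : 2, so short leg = long leg/√3 and hypotenuse = 2·(short leg).
Short leg = 8.87/√3 ≈ 8.87/1.73205 ≈ 5.1211
Hypotenuse = 2·5.1211 ≈ 10.2422

Short leg = 5.121, Hypotenuse = 10.24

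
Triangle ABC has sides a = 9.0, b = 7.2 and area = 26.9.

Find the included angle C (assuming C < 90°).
Area = ½·a·b·sin(C)  ⇒  sin(C) = 2·Area/(a·b) = 2·26.9/(9.0·7.2) = 53.8/64.8 ≈ 0.830247
C = arcsin(0.830247) ≈ 56.1241° (taking the acute solution since C < 90°)

C = 56.12°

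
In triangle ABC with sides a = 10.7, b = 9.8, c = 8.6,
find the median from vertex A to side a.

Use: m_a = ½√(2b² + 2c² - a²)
m_a = ½√(2·9.8² + 2·8.6² − 10.7²) = ½√(2·96.04 + 2·73.96 − 114.49) = ½√(192.08 + 147.92 − 114.49) = ½√225.51
√225.51 ≈ 15.017, so m_a ≈ 7.5085

m_a = 7.508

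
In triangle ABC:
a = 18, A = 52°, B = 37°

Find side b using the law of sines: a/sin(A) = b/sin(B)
a/sin(A) = b/sin(B)  ⇒  b = a·sin(B)/sin(A) = 18·sin(37°)/sin(52°)
sin(37°) ≈ 0.601815, sin(52°) ≈ 0.788011
b ≈ 18·0.601815/0.788011 ≈ 10.8327/0.788011 ≈ 13.7469

b = 13.75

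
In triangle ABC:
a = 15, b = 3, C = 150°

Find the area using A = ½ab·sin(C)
A = ½·a·b·sin(C) = ½·15·3·sin(150°)
sin(150°) ≈ 0.5
A ≈ ½·45·0.5 = 22.5·0.5 ≈ 11.25

Area = 11.25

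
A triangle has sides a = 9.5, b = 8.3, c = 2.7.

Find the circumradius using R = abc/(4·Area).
First find the area with Heron's formula.
s = (9.5 + 8.3 + 2.7)/2 = 10.25
Area = √(s(s−a)(s−b)(s−c)) = √(10.25·0.75·1.95·7.55) ≈ √113.179 ≈ 10.6386
abc = 9.5·8.3·2.7 = 212.895
R = abc/(4·Area) ≈ 212.895/(4·10.6386) = 212.895/42.5543 ≈ 5.0029

R = 5.003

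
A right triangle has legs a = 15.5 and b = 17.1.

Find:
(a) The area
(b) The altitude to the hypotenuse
(a) The legs are perpendicular, so Area = ½·a·b = ½·15.5·17.1 = ½·265.05 = 132.525
(b) Hypotenuse c = √(a² + b²) = √(240.25 + 292.41) = √532.66 ≈ 23.0794
    Area = ½·c·h_c  ⇒  h_c = 2·Area/c = 265.05/23.0794 ≈ 11.4843

Area = 132.525, h_c = 11.48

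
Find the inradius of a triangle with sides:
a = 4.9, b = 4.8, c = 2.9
r = Area/s where s is the semi-perimeter.
s = (4.9 + 4.8 + 2.9)/2 = 12.6/2 = 6.3
Area = √(s(s−a)(s−b)(s−c)) = √(6.3·1.4·1.5·3.4) ≈ √44.982 ≈ 6.70686
r ≈ 6.70686/6.3 ≈ 1.06458

r = 1.065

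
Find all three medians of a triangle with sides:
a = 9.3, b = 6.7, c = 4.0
Median formula: m_a = ½√(2b² + 2c² − a²) (and cyclically). a² = 86.49, b² = 44.89, c² = 16.
m_a = ½√(2·44.89 + 2·16 − 86.49) = ½√35.29 ≈ ½·5.94054 ≈ 2.97027
m_b = ½√(2·86.49 + 2·16 − 44.89) = ½√160.09 ≈ ½·12.6527 ≈ 6.32633
m_c = ½√(2·86.49 + 2·44.89 − 16) = ½√246.76 ≈ ½·15.7086 ≈ 7.8543

m_a = 2.97, m_b = 6.326, m_c = 7.854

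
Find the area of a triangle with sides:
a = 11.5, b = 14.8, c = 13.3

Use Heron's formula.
s = (11.5 + 14.8 + 13.3)/2 = 39.6/2 = 19.8
s − a = 8.3, s − b = 5, s − c = 6.5
s(s−a)(s−b)(s−c) = 19.8·8.3·5·6.5 ≈ 5341.05
Area = √5341.05 ≈ 73.0825

Area = 73.08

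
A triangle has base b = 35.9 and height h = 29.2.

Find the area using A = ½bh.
A = ½·b·h = ½·35.9·29.2 = ½·1048.28 = 524.14

Area = 524.14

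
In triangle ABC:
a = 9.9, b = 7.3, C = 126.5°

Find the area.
Two sides and the included angle (SAS): A = ½·a·b·sin(C) = ½·9.9·7.3·sin(126.5°)
sin(126.5°) ≈ 0.803857
A ≈ ½·72.27·0.803857 = 36.135·0.803857 ≈ 29.0474

Area = 29.05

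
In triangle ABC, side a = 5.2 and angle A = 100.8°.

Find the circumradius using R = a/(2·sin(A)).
R = a/(2·sin(A)) = 5.2/(2·sin(100.8°))
sin(100.8°) ≈ 0.982287
R ≈ 5.2/(2·0.982287) = 5.2/1.96457 ≈ 2.64688

R = 2.647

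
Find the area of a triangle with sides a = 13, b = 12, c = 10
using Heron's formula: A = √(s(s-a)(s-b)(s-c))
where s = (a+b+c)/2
s = (13 + 12 + 10)/2 = 35/2 = 17.5
s − a = 4.5, s − b = 5.5, s − c = 7.5
s(s−a)(s−b)(s−c) = 17.5·4.5·5.5·7.5 = 3248.4375
Area = √3248.4375 ≈ 56.9951

s = 17.5, Area = 57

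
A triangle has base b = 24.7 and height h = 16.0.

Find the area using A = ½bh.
A = ½·b·h = ½·24.7·16.0 = ½·395.2 = 197.6

Area = 197.6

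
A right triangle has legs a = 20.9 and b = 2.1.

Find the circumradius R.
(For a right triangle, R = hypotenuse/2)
Hypotenuse c = √(a² + b²) = √(436.81 + 4.41) = √441.22 ≈ 21.0052
R = c/2 ≈ 21.0052/2 ≈ 10.5026

R = 10.5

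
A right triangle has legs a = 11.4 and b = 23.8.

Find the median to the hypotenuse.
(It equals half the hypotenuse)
Hypotenuse c = √(a² + b²) = √(129.96 + 566.44) = √696.4 ≈ 26.3894
Median to hypotenuse = c/2 ≈ 26.3894/2 ≈ 13.1947

Median = 13.19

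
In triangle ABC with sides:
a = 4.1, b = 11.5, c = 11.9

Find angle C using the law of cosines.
c² = a² + b² − 2ab·cos(C)  ⇒  cos(C) = (a² + b² − c²)/(2ab)
cos(C) = (4.1² + 11.5² − 11.9²)/(2·4.1·11.5) = (16.81 + 132.25 − 141.61)/94.3 = 7.45/94.3 ≈ 0.0790032
C = arccos(0.0790032) ≈ 85.4687°

C = 85.47°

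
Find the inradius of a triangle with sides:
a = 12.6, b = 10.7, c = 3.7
r = Area/s where s is the semi-perimeter.
s = (12.6 + 10.7 + 3.7)/2 = 27/2 = 13.5
Area = √(s(s−a)(s−b)(s−c)) = √(13.5·0.9·2.8·9.8) ≈ √333.396 ≈ 18.2591
r ≈ 18.2591/13.5 ≈ 1.35253

r = 1.353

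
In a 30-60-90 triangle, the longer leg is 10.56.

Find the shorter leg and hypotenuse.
In a 30-60-90 triangle the sides are in ratio 1 : √3 : 2, so short leg = long leg/√3 and hypotenuse = 2·(short leg).
Short leg = 10.56/√3 ≈ 10.56/1.73205 ≈ 6.09682
Hypotenuse = 2·6.09682 ≈ 12.1936

Short leg = 6.097, Hypotenuse = 12.19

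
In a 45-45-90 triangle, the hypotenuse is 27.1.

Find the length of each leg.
In a 45-45-90 triangle hypotenuse = leg·√2, so leg = hypotenuse/√2.
Leg = 27.1/√2 ≈ 27.1/1.41421 ≈ 19.1626

Each leg = 19.16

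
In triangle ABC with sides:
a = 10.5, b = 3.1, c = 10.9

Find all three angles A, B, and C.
Law of cosines for each angle (a² = 110.25, b² = 9.61, c² = 118.81):
cos(A) = (b² + c² − a²)/(2bc) = (9.61 + 118.81 − 110.25)/(2·3.1·10.9) = 18.17/67.58 ≈ 0.268867  ⇒  A ≈ 74.4032°
cos(B) = (a² + c² − b²)/(2ac) = (110.25 + 118.81 − 9.61)/(2·10.5·10.9) = 219.45/228.9 ≈ 0.958716  ⇒  B ≈ 16.521°
cos(C) = (a² + b² − c²)/(2ab) = (110.25 + 9.61 − 118.81)/(2·10.5·3.1) = 1.05/65.1 ≈ 0.016129  ⇒  C ≈ 89.0758°
Check: A + B + C ≈ 180°

A = 74.4°, B = 16.52°, C = 89.08°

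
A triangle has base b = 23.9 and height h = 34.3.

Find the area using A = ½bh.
A = ½·b·h = ½·23.9·34.3 = ½·819.77 = 409.885

Area = 409.885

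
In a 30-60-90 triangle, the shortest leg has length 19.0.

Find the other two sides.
In a 30-60-90 triangle the sides are in ratio 1 : √3 : 2 (short leg : long leg : hypotenuse).
Long leg = 19.0·√3 ≈ 19.0·1.73205 ≈ 32.909
Hypotenuse = 2·19.0 = 38

Long leg = 19.0√3 = 32.91, Hypotenuse = 38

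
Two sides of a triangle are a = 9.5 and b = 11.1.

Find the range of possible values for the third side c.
Triangle inequality: |a − b| < c < a + b
|a − b| = |9.5 − 11.1| = 1.6
a + b = 9.5 + 11.1 = 20.6

1.6 < c < 20.6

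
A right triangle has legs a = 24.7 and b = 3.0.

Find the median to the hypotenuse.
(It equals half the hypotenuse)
Hypotenuse c = √(a² + b²) = √(610.09 + 9) = √619.09 ≈ 24.8815
Median to hypotenuse = c/2 ≈ 24.8815/2 ≈ 12.4408

Median = 12.44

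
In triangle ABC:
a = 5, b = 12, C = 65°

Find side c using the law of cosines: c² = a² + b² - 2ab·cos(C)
c² = 5² + 12² − 2·5·12·cos(65°)
cos(65°) ≈ 0.422618
c² ≈ 25 + 144 − 120·(0.422618) ≈ 169 − 50.7142 ≈ 118.286
c ≈ √118.286 ≈ 10.8759

c = 10.88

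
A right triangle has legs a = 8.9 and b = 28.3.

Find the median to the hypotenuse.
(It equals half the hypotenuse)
Hypotenuse c = √(a² + b²) = √(79.21 + 800.89) = √880.1 ≈ 29.6665
Median to hypotenuse = c/2 ≈ 29.6665/2 ≈ 14.8332

Median = 14.83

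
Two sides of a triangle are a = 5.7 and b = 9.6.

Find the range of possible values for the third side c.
Triangle inequality: |a − b| < c < a + b
|a − b| = |5.7 − 9.6| = 3.9
a + b = 5.7 + 9.6 = 15.3

3.9 < c < 15.3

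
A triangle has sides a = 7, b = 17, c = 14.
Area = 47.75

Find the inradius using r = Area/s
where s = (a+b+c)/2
s = (7 + 17 + 14)/2 = 38/2 = 19
r = Area/s = 47.75/19 ≈ 2.51316

r = 2.513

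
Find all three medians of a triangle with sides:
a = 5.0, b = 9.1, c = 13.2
Median formula: m_a = ½√(2b² + 2c² − a²) (and cyclically). a² = 25, b² = 82.81, c² = 174.24.
m_a = ½√(2·82.81 + 2·174.24 − 25) = ½√489.1 ≈ ½·22.1156 ≈ 11.0578
m_b = ½√(2·25 + 2·174.24 − 82.81) = ½√315.67 ≈ ½·17.7671 ≈ 8.88355
m_c = ½√(2·25 + 2·82.81 − 174.24) = ½√41.38 ≈ ½·6.43273 ≈ 3.21636

m_a = 11.06, m_b = 8.884, m_c = 3.216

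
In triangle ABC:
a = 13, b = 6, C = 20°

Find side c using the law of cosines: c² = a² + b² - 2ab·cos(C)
c² = 13² + 6² − 2·13·6·cos(20°)
cos(20°) ≈ 0.939693
c² ≈ 169 + 36 − 156·(0.939693) ≈ 205 − 146.592 ≈ 58.408
c ≈ √58.408 ≈ 7.64251

c = 7.643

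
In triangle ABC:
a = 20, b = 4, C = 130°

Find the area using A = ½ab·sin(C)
A = ½·a·b·sin(C) = ½·20·4·sin(130°)
sin(130°) ≈ 0.766044
A ≈ ½·80·0.766044 = 40·0.766044 ≈ 30.6418

Area = 30.64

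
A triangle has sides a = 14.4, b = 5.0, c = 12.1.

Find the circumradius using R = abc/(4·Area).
First find the area with Heron's formula.
s = (14.4 + 5.0 + 12.1)/2 = 15.75
Area = √(s(s−a)(s−b)(s−c)) = √(15.75·1.35·10.75·3.65) ≈ √834.287 ≈ 28.884
abc = 14.4·5.0·12.1 = 871.2
R = abc/(4·Area) ≈ 871.2/(4·28.884) = 871.2/115.536 ≈ 7.5405

R = 7.54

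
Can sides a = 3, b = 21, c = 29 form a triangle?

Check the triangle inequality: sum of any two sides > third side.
a + b vs c: 3 + 21 = 24 ≤ 29  ✗
a + c vs b: 3 + 29 = 32 > 21  ✓
b + c vs a: 21 + 29 = 50 > 3  ✓

No: 3 + 21 = 24 is not > 29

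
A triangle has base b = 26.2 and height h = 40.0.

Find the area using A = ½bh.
A = ½·b·h = ½·26.2·40.0 = ½·1048 = 524

Area = 524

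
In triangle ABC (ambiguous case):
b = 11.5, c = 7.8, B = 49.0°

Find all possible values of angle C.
b/sin(B) = c/sin(C)  ⇒  sin(C) = c·sin(B)/b = 7.8·sin(49.0°)/11.5
sin(49.0°) ≈ 0.75471
sin(C) ≈ 7.8·0.75471/11.5 ≈ 5.88673/11.5 ≈ 0.51189
Candidate 1: C₁ = arcsin(0.51189) ≈ 30.7898°  →  A = 180° − 49.0° − 30.7898° ≈ 100.21° > 0, valid
Candidate 2: C₂ = 180° − C₁ ≈ 149.21°  →  A = 180° − 49.0° − 149.21° ≈ -18.2102° ≤ 0, not a valid triangle

C = 30.79° (one solution)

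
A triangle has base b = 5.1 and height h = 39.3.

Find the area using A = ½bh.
A = ½·b·h = ½·5.1·39.3 = ½·200.43 = 100.215

Area = 100.215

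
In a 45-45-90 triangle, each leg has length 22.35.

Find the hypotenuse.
In a 45-45-90 triangle the sides are in ratio 1 : 1 : √2, so hypotenuse = leg·√2.
Hypotenuse = 22.35·√2 ≈ 22.35·1.41421 ≈ 31.6077

Hypotenuse = 22.35√2 = 31.61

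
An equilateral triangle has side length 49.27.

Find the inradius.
r = Area/s with s the semi-perimeter.
Area = (√3/4)·49.27² = (√3/4)·2427.5329 ≈ 0.433013·2427.5329 ≈ 1051.15
s = 3·49.27/2 = 73.905
r ≈ 1051.15/73.905 ≈ 14.223
(Equivalently r = side/(2√3) = 49.27/3.4641 ≈ 14.223.)

r = 14.22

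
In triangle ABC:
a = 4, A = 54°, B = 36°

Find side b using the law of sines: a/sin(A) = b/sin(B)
a/sin(A) = b/sin(B)  ⇒  b = a·sin(B)/sin(A) = 4·sin(36°)/sin(54°)
sin(36°) ≈ 0.587785, sin(54°) ≈ 0.809017
b ≈ 4·0.587785/0.809017 ≈ 2.35114/0.809017 ≈ 2.90617

b = 2.906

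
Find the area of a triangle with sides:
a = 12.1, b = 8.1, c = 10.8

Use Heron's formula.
s = (12.1 + 8.1 + 10.8)/2 = 31/2 = 15.5
s − a = 3.4, s − b = 7.4, s − c = 4.7
s(s−a)(s−b)(s−c) = 15.5·3.4·7.4·4.7 ≈ 1832.91
Area = √1832.91 ≈ 42.8125

Area = 42.81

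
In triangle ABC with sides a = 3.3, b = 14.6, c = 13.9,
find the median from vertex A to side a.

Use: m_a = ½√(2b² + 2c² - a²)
m_a = ½√(2·14.6² + 2·13.9² − 3.3²) = ½√(2·213.16 + 2·193.21 − 10.89) = ½√(426.32 + 386.42 − 10.89) = ½√801.85
√801.85 ≈ 28.317, so m_a ≈ 14.1585

m_a = 14.16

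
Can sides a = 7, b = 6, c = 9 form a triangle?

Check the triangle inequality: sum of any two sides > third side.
a + b vs c: 7 + 6 = 13 > 9  ✓
a + c vs b: 7 + 9 = 16 > 6  ✓
b + c vs a: 6 + 9 = 15 > 7  ✓

Yes, triangle inequality satisfied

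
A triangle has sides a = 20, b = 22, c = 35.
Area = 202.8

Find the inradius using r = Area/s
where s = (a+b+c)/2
s = (20 + 22 + 35)/2 = 77/2 = 38.5
r = Area/s = 202.8/38.5 ≈ 5.26753

r = 5.268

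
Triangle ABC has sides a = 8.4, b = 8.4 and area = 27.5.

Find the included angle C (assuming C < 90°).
Area = ½·a·b·sin(C)  ⇒  sin(C) = 2·Area/(a·b) = 2·27.5/(8.4·8.4) = 55/70.56 ≈ 0.779478
C = arcsin(0.779478) ≈ 51.2128° (taking the acute solution since C < 90°)

C = 51.21°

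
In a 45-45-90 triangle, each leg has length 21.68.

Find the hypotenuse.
In a 45-45-90 triangle the sides are in ratio 1 : 1 : √2, so hypotenuse = leg·√2.
Hypotenuse = 21.68·√2 ≈ 21.68·1.41421 ≈ 30.6602

Hypotenuse = 21.68√2 = 30.66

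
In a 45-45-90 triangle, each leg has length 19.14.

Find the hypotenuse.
In a 45-45-90 triangle the sides are in ratio 1 : 1 : √2, so hypotenuse = leg·√2.
Hypotenuse = 19.14·√2 ≈ 19.14·1.41421 ≈ 27.068

Hypotenuse = 19.14√2 = 27.07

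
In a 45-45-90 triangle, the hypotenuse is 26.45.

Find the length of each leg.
In a 45-45-90 triangle hypotenuse = leg·√2, so leg = hypotenuse/√2.
Leg = 26.45/√2 ≈ 26.45/1.41421 ≈ 18.703

Each leg = 18.7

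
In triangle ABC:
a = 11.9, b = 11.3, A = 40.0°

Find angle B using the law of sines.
a/sin(A) = b/sin(B)  ⇒  sin(B) = b·sin(A)/a = 11.3·sin(40.0°)/11.9
sin(40.0°) ≈ 0.642788
sin(B) ≈ 11.3·0.642788/11.9 ≈ 7.2635/11.9 ≈ 0.610378
B = arcsin(0.610378) ≈ 37.6169°
(Since b ≤ a we need B ≤ A, so the obtuse alternative 180° − 37.6169° ≈ 142.383° is rejected.)

B = 37.62°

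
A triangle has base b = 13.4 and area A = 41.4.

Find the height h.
A = ½·b·h  ⇒  h = 2A/b = 2·41.4/13.4 = 82.8/13.4 ≈ 6.1791

h = 6.179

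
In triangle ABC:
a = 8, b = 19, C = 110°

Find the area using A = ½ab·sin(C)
A = ½·a·b·sin(C) = ½·8·19·sin(110°)
sin(110°) ≈ 0.939693
A ≈ ½·152·0.939693 = 76·0.939693 ≈ 71.4166

Area = 71.42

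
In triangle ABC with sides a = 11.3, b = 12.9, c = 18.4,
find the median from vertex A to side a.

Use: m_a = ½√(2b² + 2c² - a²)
m_a = ½√(2·12.9² + 2·18.4² − 11.3²) = ½√(2·166.41 + 2·338.56 − 127.69) = ½√(332.82 + 677.12 − 127.69) = ½√882.25
√882.25 ≈ 29.7027, so m_a ≈ 14.8513

m_a = 14.85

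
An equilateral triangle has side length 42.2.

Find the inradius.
r = Area/s with s the semi-perimeter.
Area = (√3/4)·42.2² = (√3/4)·1780.84 ≈ 0.433013·1780.84 ≈ 771.126
s = 3·42.2/2 = 63.3
r ≈ 771.126/63.3 ≈ 12.1821
(Equivalently r = side/(2√3) = 42.2/3.4641 ≈ 12.1821.)

r = 12.18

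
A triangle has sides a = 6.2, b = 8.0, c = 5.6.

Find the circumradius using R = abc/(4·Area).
First find the area with Heron's formula.
s = (6.2 + 8.0 + 5.6)/2 = 9.9
Area = √(s(s−a)(s−b)(s−c)) = √(9.9·3.7·1.9·4.3) ≈ √299.267 ≈ 17.2993
abc = 6.2·8.0·5.6 = 277.76
R = abc/(4·Area) ≈ 277.76/(4·17.2993) = 277.76/69.1974 ≈ 4.01403

R = 4.014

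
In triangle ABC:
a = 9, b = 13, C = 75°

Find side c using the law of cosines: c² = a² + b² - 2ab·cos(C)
c² = 9² + 13² − 2·9·13·cos(75°)
cos(75°) ≈ 0.258819
c² ≈ 81 + 169 − 234·(0.258819) ≈ 250 − 60.5637 ≈ 189.436
c ≈ √189.436 ≈ 13.7636

c = 13.76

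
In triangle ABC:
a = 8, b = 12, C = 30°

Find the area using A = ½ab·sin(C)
A = ½·a·b·sin(C) = ½·8·12·sin(30°)
sin(30°) ≈ 0.5
A ≈ ½·96·0.5 = 48·0.5 ≈ 24

Area = 24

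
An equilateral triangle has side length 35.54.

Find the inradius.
r = Area/s with s the semi-perimeter.
Area = (√3/4)·35.54² = (√3/4)·1263.0916 ≈ 0.433013·1263.0916 ≈ 546.935
s = 3·35.54/2 = 53.31
r ≈ 546.935/53.31 ≈ 10.2595
(Equivalently r = side/(2√3) = 35.54/3.4641 ≈ 10.2595.)

r = 10.26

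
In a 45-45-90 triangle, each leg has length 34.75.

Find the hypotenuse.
In a 45-45-90 triangle the sides are in ratio 1 : 1 : √2, so hypotenuse = leg·√2.
Hypotenuse = 34.75·√2 ≈ 34.75·1.41421 ≈ 49.1439

Hypotenuse = 34.75√2 = 49.14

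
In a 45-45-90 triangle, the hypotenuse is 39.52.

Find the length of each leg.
In a 45-45-90 triangle hypotenuse = leg·√2, so leg = hypotenuse/√2.
Leg = 39.52/√2 ≈ 39.52/1.41421 ≈ 27.9449

Each leg = 27.94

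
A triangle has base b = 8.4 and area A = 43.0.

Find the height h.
A = ½·b·h  ⇒  h = 2A/b = 2·43.0/8.4 = 86/8.4 ≈ 10.2381

h = 10.24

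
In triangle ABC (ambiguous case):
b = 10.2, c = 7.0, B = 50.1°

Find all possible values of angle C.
b/sin(B) = c/sin(C)  ⇒  sin(C) = c·sin(B)/b = 7.0·sin(50.1°)/10.2
sin(50.1°) ≈ 0.767165
sin(C) ≈ 7.0·0.767165/10.2 ≈ 5.37016/10.2 ≈ 0.526486
Candidate 1: C₁ = arcsin(0.526486) ≈ 31.7683°  →  A = 180° − 50.1° − 31.7683° ≈ 98.1317° > 0, valid
Candidate 2: C₂ = 180° − C₁ ≈ 148.232°  →  A = 180° − 50.1° − 148.232° ≈ -18.3317° ≤ 0, not a valid triangle

C = 31.77° (one solution)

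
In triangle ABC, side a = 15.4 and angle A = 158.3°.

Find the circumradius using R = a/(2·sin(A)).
R = a/(2·sin(A)) = 15.4/(2·sin(158.3°))
sin(158.3°) ≈ 0.369747
R ≈ 15.4/(2·0.369747) = 15.4/0.739494 ≈ 20.8251

R = 20.83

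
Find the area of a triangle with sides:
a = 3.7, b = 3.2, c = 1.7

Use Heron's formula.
s = (3.7 + 3.2 + 1.7)/2 = 8.6/2 = 4.3
s − a = 0.6, s − b = 1.1, s − c = 2.6
s(s−a)(s−b)(s−c) = 4.3·0.6·1.1·2.6 ≈ 7.3788
Area = √7.3788 ≈ 2.71639

Area = 2.716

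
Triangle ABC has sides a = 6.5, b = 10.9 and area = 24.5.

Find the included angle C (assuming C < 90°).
Area = ½·a·b·sin(C)  ⇒  sin(C) = 2·Area/(a·b) = 2·24.5/(6.5·10.9) = 49/70.85 ≈ 0.691602
C = arcsin(0.691602) ≈ 43.7571° (taking the acute solution since C < 90°)

C = 43.76°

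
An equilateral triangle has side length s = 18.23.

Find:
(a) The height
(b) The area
(a) The height splits the triangle into two 30-60-90 halves: h = s·√3/2 = 18.23·1.73205/2 ≈ 31.5753/2 ≈ 15.7876
(b) Area = (√3/4)·s² = (√3/4)·18.23² = (√3/4)·332.3329 ≈ 0.433013·332.3329 ≈ 143.904

Height = 15.79, Area = 143.9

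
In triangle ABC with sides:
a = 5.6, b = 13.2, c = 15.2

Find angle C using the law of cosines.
c² = a² + b² − 2ab·cos(C)  ⇒  cos(C) = (a² + b² − c²)/(2ab)
cos(C) = (5.6² + 13.2² − 15.2²)/(2·5.6·13.2) = (31.36 + 174.24 − 231.04)/147.84 = -25.44/147.84 ≈ -0.172078
C = arccos(-0.172078) ≈ 99.9087°

C = 99.91°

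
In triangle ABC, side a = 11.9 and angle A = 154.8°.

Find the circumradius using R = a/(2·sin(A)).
R = a/(2·sin(A)) = 11.9/(2·sin(154.8°))
sin(154.8°) ≈ 0.425779
R ≈ 11.9/(2·0.425779) = 11.9/0.851559 ≈ 13.9744

R = 13.97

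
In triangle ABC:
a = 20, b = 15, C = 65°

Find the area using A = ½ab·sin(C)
A = ½·a·b·sin(C) = ½·20·15·sin(65°)
sin(65°) ≈ 0.906308
A ≈ ½·300·0.906308 = 150·0.906308 ≈ 135.946

Area = 135.9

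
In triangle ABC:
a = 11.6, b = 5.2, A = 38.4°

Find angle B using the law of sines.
a/sin(A) = b/sin(B)  ⇒  sin(B) = b·sin(A)/a = 5.2·sin(38.4°)/11.6
sin(38.4°) ≈ 0.621148
sin(B) ≈ 5.2·0.621148/11.6 ≈ 3.22997/11.6 ≈ 0.278446
B = arcsin(0.278446) ≈ 16.1675°
(Since b ≤ a we need B ≤ A, so the obtuse alternative 180° − 16.1675° ≈ 163.833° is rejected.)

B = 16.17°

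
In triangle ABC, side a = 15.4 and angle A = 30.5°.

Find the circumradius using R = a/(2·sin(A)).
R = a/(2·sin(A)) = 15.4/(2·sin(30.5°))
sin(30.5°) ≈ 0.507538
R ≈ 15.4/(2·0.507538) = 15.4/1.01508 ≈ 15.1713

R = 15.17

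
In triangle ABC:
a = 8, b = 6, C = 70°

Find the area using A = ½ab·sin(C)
A = ½·a·b·sin(C) = ½·8·6·sin(70°)
sin(70°) ≈ 0.939693
A ≈ ½·48·0.939693 = 24·0.939693 ≈ 22.5526

Area = 22.55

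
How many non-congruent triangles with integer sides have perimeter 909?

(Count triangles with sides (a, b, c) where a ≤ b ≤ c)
Let a ≤ b ≤ c with a + b + c = 909. The only binding inequality is a + b > c, i.e. 909 − c > c, so c < 909/2; and c ≥ 909/3 since c is the largest side.
So 303 ≤ c ≤ 454. For each c, b runs from ⌈(909 − c)/2⌉ up to c (then a = 909 − b − c satisfies 1 ≤ a ≤ b automatically), giving c − ⌈(909 − c)/2⌉ + 1 choices.
Summing over c: 1 + 2 + 4 + 5 + … + 226 + 227  (152 terms, c = 303, …, 454) = 17328
Check (closed form: nearest integer to p²/48 for even p, (p+3)²/48 for odd p): (909+3)²/48 = 912²/48 = 831744/48 ≈ 17328.00 → 17328

17328 triangles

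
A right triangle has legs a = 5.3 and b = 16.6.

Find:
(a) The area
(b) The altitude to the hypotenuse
(a) The legs are perpendicular, so Area = ½·a·b = ½·5.3·16.6 = ½·87.98 = 43.99
(b) Hypotenuse c = √(a² + b²) = √(28.09 + 275.56) = √303.65 ≈ 17.4256
    Area = ½·c·h_c  ⇒  h_c = 2·Area/c = 87.98/17.4256 ≈ 5.04891

Area = 43.99, h_c = 5.049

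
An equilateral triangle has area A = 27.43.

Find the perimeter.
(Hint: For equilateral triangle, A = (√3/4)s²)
A = (√3/4)s²  ⇒  s² = 4A/√3 = 4·27.43/√3 = 109.72/1.73205 ≈ 63.3469
s ≈ √63.3469 ≈ 7.95907
Perimeter = 3s ≈ 3·7.95907 ≈ 23.8772

Perimeter = 23.88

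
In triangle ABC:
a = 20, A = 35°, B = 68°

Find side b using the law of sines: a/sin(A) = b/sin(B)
a/sin(A) = b/sin(B)  ⇒  b = a·sin(B)/sin(A) = 20·sin(68°)/sin(35°)
sin(68°) ≈ 0.927184, sin(35°) ≈ 0.573576
b ≈ 20·0.927184/0.573576 ≈ 18.5437/0.573576 ≈ 32.3299

b = 32.33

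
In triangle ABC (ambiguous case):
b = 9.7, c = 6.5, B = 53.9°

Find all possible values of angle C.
b/sin(B) = c/sin(C)  ⇒  sin(C) = c·sin(B)/b = 6.5·sin(53.9°)/9.7
sin(53.9°) ≈ 0.80799
sin(C) ≈ 6.5·0.80799/9.7 ≈ 5.25193/9.7 ≈ 0.541437
Candidate 1: C₁ = arcsin(0.541437) ≈ 32.7815°  →  A = 180° − 53.9° − 32.7815° ≈ 93.3185° > 0, valid
Candidate 2: C₂ = 180° − C₁ ≈ 147.219°  →  A = 180° − 53.9° − 147.219° ≈ -21.1185° ≤ 0, not a valid triangle

C = 32.78° (one solution)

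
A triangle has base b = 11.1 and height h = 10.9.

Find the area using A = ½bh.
A = ½·b·h = ½·11.1·10.9 = ½·120.99 = 60.495

Area = 60.495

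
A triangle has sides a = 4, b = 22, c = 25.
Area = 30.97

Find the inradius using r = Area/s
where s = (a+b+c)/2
s = (4 + 22 + 25)/2 = 51/2 = 25.5
r = Area/s = 30.97/25.5 ≈ 1.21451

r = 1.215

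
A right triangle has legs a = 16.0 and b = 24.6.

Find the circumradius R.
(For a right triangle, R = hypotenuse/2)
Hypotenuse c = √(a² + b²) = √(256 + 605.16) = √861.16 ≈ 29.3455
R = c/2 ≈ 29.3455/2 ≈ 14.6728

R = 14.67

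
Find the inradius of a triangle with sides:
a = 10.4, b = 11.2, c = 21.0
r = Area/s where s is the semi-perimeter.
s = (10.4 + 11.2 + 21.0)/2 = 42.6/2 = 21.3
Area = √(s(s−a)(s−b)(s−c)) = √(21.3·10.9·10.1·0.3) ≈ √703.475 ≈ 26.5231
r ≈ 26.5231/21.3 ≈ 1.24522

r = 1.245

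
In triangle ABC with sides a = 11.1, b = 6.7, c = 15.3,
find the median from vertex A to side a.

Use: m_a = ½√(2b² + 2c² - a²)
m_a = ½√(2·6.7² + 2·15.3² − 11.1²) = ½√(2·44.89 + 2·234.09 − 123.21) = ½√(89.78 + 468.18 − 123.21) = ½√434.75
√434.75 ≈ 20.8507, so m_a ≈ 10.4253

m_a = 10.43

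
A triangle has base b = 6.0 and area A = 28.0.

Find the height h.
A = ½·b·h  ⇒  h = 2A/b = 2·28.0/6.0 = 56/6.0 ≈ 9.33333

h = 9.333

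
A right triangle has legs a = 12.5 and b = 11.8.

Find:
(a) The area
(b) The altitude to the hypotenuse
(a) The legs are perpendicular, so Area = ½·a·b = ½·12.5·11.8 = ½·147.5 = 73.75
(b) Hypotenuse c = √(a² + b²) = √(156.25 + 139.24) = √295.49 ≈ 17.1898
    Area = ½·c·h_c  ⇒  h_c = 2·Area/c = 147.5/17.1898 ≈ 8.58066

Area = 73.75, h_c = 8.581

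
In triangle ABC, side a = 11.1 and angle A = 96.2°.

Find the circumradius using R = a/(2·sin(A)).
R = a/(2·sin(A)) = 11.1/(2·sin(96.2°))
sin(96.2°) ≈ 0.994151
R ≈ 11.1/(2·0.994151) = 11.1/1.9883 ≈ 5.58265

R = 5.583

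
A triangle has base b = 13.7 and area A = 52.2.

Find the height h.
A = ½·b·h  ⇒  h = 2A/b = 2·52.2/13.7 = 104.4/13.7 ≈ 7.62044

h = 7.62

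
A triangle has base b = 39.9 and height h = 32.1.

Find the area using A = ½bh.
A = ½·b·h = ½·39.9·32.1 = ½·1280.79 = 640.395

Area = 640.395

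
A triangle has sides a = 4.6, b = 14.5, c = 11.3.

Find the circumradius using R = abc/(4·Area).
First find the area with Heron's formula.
s = (4.6 + 14.5 + 11.3)/2 = 15.2
Area = √(s(s−a)(s−b)(s−c)) = √(15.2·10.6·0.7·3.9) ≈ √439.858 ≈ 20.9728
abc = 4.6·14.5·11.3 = 753.71
R = abc/(4·Area) ≈ 753.71/(4·20.9728) = 753.71/83.8911 ≈ 8.98438

R = 8.984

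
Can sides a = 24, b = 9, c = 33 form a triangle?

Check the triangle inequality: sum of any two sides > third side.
a + b vs c: 24 + 9 = 33 ≤ 33  ✗
a + c vs b: 24 + 33 = 57 > 9  ✓
b + c vs a: 9 + 33 = 42 > 24  ✓

No: 24 + 9 = 33 is not > 33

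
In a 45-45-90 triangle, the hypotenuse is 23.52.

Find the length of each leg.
In a 45-45-90 triangle hypotenuse = leg·√2, so leg = hypotenuse/√2.
Leg = 23.52/√2 ≈ 23.52/1.41421 ≈ 16.6312

Each leg = 16.63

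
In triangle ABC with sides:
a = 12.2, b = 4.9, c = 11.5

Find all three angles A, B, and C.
Law of cosines for each angle (a² = 148.84, b² = 24.01, c² = 132.25):
cos(A) = (b² + c² − a²)/(2bc) = (24.01 + 132.25 − 148.84)/(2·4.9·11.5) = 7.42/112.7 ≈ 0.0658385  ⇒  A ≈ 86.225°
cos(B) = (a² + c² − b²)/(2ac) = (148.84 + 132.25 − 24.01)/(2·12.2·11.5) = 257.08/280.6 ≈ 0.91618  ⇒  B ≈ 23.6262°
cos(C) = (a² + b² − c²)/(2ab) = (148.84 + 24.01 − 132.25)/(2·12.2·4.9) = 40.6/119.56 ≈ 0.339578  ⇒  C ≈ 70.1488°
Check: A + B + C ≈ 180°

A = 86.23°, B = 23.63°, C = 70.15°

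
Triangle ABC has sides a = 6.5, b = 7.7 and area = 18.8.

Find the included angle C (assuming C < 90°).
Area = ½·a·b·sin(C)  ⇒  sin(C) = 2·Area/(a·b) = 2·18.8/(6.5·7.7) = 37.6/50.05 ≈ 0.751249
C = arcsin(0.751249) ≈ 48.6987° (taking the acute solution since C < 90°)

C = 48.7°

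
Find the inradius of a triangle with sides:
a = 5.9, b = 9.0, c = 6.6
r = Area/s where s is the semi-perimeter.
s = (5.9 + 9.0 + 6.6)/2 = 21.5/2 = 10.75
Area = √(s(s−a)(s−b)(s−c)) = √(10.75·4.85·1.75·4.15) ≈ √378.649 ≈ 19.4589
r ≈ 19.4589/10.75 ≈ 1.81013

r = 1.81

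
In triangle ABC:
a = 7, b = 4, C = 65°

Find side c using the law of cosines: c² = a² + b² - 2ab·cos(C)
c² = 7² + 4² − 2·7·4·cos(65°)
cos(65°) ≈ 0.422618
c² ≈ 49 + 16 − 56·(0.422618) ≈ 65 − 23.6666 ≈ 41.3334
c ≈ √41.3334 ≈ 6.4291

c = 6.429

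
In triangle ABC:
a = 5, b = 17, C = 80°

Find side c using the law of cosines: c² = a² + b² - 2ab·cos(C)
c² = 5² + 17² − 2·5·17·cos(80°)
cos(80°) ≈ 0.173648
c² ≈ 25 + 289 − 170·(0.173648) ≈ 314 − 29.5202 ≈ 284.48
c ≈ √284.48 ≈ 16.8665

c = 16.87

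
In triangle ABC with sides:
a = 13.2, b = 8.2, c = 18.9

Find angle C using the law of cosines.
c² = a² + b² − 2ab·cos(C)  ⇒  cos(C) = (a² + b² − c²)/(2ab)
cos(C) = (13.2² + 8.2² − 18.9²)/(2·13.2·8.2) = (174.24 + 67.24 − 357.21)/216.48 = -115.73/216.48 ≈ -0.534599
C = arccos(-0.534599) ≈ 122.317°

C = 122.3°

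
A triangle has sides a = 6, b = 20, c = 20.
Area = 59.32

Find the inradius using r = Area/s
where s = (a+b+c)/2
s = (6 + 20 + 20)/2 = 46/2 = 23
r = Area/s = 59.32/23 ≈ 2.57913

r = 2.579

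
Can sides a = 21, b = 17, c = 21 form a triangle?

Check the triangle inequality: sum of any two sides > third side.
a + b vs c: 21 + 17 = 38 > 21  ✓
a + c vs b: 21 + 21 = 42 > 17  ✓
b + c vs a: 17 + 21 = 38 > 21  ✓

Yes, triangle inequality satisfied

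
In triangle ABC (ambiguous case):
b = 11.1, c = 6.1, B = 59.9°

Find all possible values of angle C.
b/sin(B) = c/sin(C)  ⇒  sin(C) = c·sin(B)/b = 6.1·sin(59.9°)/11.1
sin(59.9°) ≈ 0.865151
sin(C) ≈ 6.1·0.865151/11.1 ≈ 5.27742/11.1 ≈ 0.475444
Candidate 1: C₁ = arcsin(0.475444) ≈ 28.3882°  →  A = 180° − 59.9° − 28.3882° ≈ 91.7118° > 0, valid
Candidate 2: C₂ = 180° − C₁ ≈ 151.612°  →  A = 180° − 59.9° − 151.612° ≈ -31.5118° ≤ 0, not a valid triangle

C = 28.39° (one solution)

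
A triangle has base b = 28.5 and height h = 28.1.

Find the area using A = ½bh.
A = ½·b·h = ½·28.5·28.1 = ½·800.85 = 400.425

Area = 400.425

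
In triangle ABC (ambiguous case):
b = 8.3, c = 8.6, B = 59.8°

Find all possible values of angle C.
b/sin(B) = c/sin(C)  ⇒  sin(C) = c·sin(B)/b = 8.6·sin(59.8°)/8.3
sin(59.8°) ≈ 0.864275
sin(C) ≈ 8.6·0.864275/8.3 ≈ 7.43276/8.3 ≈ 0.895514
Candidate 1: C₁ = arcsin(0.895514) ≈ 63.5745°  →  A = 180° − 59.8° − 63.5745° ≈ 56.6255° > 0, valid
Candidate 2: C₂ = 180° − C₁ ≈ 116.426°  →  A = 180° − 59.8° − 116.426° ≈ 3.77448° > 0, valid

C = 63.57° or C = 116.4° (two solutions)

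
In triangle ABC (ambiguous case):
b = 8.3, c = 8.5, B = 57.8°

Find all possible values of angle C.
b/sin(B) = c/sin(C)  ⇒  sin(C) = c·sin(B)/b = 8.5·sin(57.8°)/8.3
sin(57.8°) ≈ 0.846193
sin(C) ≈ 8.5·0.846193/8.3 ≈ 7.19264/8.3 ≈ 0.866583
Candidate 1: C₁ = arcsin(0.866583) ≈ 60.064°  →  A = 180° − 57.8° − 60.064° ≈ 62.136° > 0, valid
Candidate 2: C₂ = 180° − C₁ ≈ 119.936°  →  A = 180° − 57.8° − 119.936° ≈ 2.264° > 0, valid

C = 60.06° or C = 119.9° (two solutions)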